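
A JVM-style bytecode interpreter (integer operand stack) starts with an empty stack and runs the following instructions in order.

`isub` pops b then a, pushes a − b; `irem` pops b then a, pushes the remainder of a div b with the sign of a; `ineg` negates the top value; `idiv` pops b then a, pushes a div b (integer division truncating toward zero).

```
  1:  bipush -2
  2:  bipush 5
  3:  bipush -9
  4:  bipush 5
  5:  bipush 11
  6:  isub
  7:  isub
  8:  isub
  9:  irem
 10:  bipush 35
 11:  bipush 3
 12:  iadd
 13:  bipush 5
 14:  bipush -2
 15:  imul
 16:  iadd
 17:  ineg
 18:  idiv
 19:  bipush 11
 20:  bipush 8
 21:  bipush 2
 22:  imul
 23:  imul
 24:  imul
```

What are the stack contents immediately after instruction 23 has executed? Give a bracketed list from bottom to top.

bipush -2 : [-2]
bipush 5  : [-2, 5]
bipush -9 : [-2, 5, -9]
bipush 5  : [-2, 5, -9, 5]
bipush 11 : [-2, 5, -9, 5, 11]
isub      : [-2, 5, -9, -6]
isub      : [-2, 5, -3]
isub      : [-2, 8]
irem      : [-2]
bipush 35 : [-2, 35]
bipush 3  : [-2, 35, 3]
iadd      : [-2, 38]
bipush 5  : [-2, 38, 5]
bipush -2 : [-2, 38, 5, -2]
imul      : [-2, 38, -10]
iadd      : [-2, 28]
ineg      : [-2, -28]
idiv      : [0]
bipush 11 : [0, 11]
bipush 8  : [0, 11, 8]
bipush 2  : [0, 11, 8, 2]
imul      : [0, 11, 16]
imul      : [0, 176]

[0, 176]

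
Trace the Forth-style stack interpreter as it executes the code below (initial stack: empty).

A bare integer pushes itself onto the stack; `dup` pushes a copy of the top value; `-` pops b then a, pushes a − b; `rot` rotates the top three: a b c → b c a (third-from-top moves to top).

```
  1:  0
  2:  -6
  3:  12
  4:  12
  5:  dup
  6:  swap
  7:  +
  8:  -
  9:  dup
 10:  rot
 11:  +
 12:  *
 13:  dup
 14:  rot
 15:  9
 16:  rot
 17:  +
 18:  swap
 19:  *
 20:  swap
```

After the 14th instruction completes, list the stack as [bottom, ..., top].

0    -> 0
-6   -> 0 -6
12   -> 0 -6 12
12   -> 0 -6 12 12
dup  -> 0 -6 12 12 12
swap -> 0 -6 12 12 12
+    -> 0 -6 12 24
-    -> 0 -6 -12
dup  -> 0 -6 -12 -12
rot  -> 0 -12 -12 -6
+    -> 0 -12 -18
*    -> 0 216
dup  -> 0 216 216
rot  -> 216 216 0

[216, 216, 0]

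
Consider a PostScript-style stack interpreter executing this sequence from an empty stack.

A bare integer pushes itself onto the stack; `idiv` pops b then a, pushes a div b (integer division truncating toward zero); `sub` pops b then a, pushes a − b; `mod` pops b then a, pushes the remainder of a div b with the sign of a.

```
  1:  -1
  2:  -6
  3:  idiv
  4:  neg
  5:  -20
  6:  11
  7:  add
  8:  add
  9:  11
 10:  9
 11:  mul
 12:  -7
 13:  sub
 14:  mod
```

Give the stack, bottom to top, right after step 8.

[-9]

-1   -> -1
-6   -> -1 -6
idiv -> 0
neg  -> 0
-20  -> 0 -20
11   -> 0 -20 11
add  -> 0 -9
add  -> -9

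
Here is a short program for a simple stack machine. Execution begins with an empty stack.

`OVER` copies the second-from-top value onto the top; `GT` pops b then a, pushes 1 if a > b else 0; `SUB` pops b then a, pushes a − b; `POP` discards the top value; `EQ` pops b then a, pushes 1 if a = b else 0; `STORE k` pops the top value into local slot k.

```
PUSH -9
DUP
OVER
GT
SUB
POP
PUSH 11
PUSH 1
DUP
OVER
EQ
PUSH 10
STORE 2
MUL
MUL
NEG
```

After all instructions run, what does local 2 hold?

10

PUSH -9 → [-9]
DUP     → [-9, -9]
OVER    → [-9, -9, -9]
GT      → [-9, 0]
SUB     → [-9]
POP     → []
PUSH 11 → [11]
PUSH 1  → [11, 1]
DUP     → [11, 1, 1]
OVER    → [11, 1, 1, 1]
EQ      → [11, 1, 1]
PUSH 10 → [11, 1, 1, 10]
STORE 2 → [11, 1, 1]
MUL     → [11, 1]
MUL     → [11]
NEG     → [-11]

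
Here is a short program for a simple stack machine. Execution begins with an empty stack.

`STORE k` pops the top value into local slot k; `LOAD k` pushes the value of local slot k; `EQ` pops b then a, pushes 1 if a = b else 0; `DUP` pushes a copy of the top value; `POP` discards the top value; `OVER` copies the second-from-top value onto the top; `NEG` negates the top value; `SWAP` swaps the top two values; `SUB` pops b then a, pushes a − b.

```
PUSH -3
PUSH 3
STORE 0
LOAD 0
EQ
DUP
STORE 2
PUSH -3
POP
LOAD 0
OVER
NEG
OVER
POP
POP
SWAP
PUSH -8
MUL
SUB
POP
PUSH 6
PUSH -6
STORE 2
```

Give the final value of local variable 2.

-6

PUSH -3 : -3
PUSH 3  : -3 3
STORE 0 : -3
LOAD 0  : -3 3
EQ      : 0
DUP     : 0 0
STORE 2 : 0
PUSH -3 : 0 -3
POP     : 0
LOAD 0  : 0 3
OVER    : 0 3 0
NEG     : 0 3 0
OVER    : 0 3 0 3
POP     : 0 3 0
POP     : 0 3
SWAP    : 3 0
PUSH -8 : 3 0 -8
MUL     : 3 0
SUB     : 3
POP     : (empty)
PUSH 6  : 6
PUSH -6 : 6 -6
STORE 2 : 6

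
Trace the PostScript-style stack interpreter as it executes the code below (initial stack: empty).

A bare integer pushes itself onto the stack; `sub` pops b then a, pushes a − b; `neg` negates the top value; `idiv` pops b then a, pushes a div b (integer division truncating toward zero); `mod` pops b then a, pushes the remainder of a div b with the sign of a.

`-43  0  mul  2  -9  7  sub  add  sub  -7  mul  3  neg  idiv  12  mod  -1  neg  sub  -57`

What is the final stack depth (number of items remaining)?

-43  -> [-43]
0    -> [-43, 0]
mul  -> [0]
2    -> [0, 2]
-9   -> [0, 2, -9]
7    -> [0, 2, -9, 7]
sub  -> [0, 2, -16]
add  -> [0, -14]
sub  -> [14]
-7   -> [14, -7]
mul  -> [-98]
3    -> [-98, 3]
neg  -> [-98, -3]
idiv -> [32]
12   -> [32, 12]
mod  -> [8]
-1   -> [8, -1]
neg  -> [8, 1]
sub  -> [7]
-57  -> [7, -57]

2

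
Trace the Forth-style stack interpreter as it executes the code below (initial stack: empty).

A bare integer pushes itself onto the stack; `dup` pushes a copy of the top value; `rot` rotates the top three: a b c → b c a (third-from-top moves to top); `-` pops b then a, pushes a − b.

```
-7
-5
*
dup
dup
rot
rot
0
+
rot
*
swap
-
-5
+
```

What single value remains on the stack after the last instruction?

1185

-7   -> [-7]
-5   -> [-7, -5]
*    -> [35]
dup  -> [35, 35]
dup  -> [35, 35, 35]
rot  -> [35, 35, 35]
rot  -> [35, 35, 35]
0    -> [35, 35, 35, 0]
+    -> [35, 35, 35]
rot  -> [35, 35, 35]
*    -> [35, 1225]
swap -> [1225, 35]
-    -> [1190]
-5   -> [1190, -5]
+    -> [1185]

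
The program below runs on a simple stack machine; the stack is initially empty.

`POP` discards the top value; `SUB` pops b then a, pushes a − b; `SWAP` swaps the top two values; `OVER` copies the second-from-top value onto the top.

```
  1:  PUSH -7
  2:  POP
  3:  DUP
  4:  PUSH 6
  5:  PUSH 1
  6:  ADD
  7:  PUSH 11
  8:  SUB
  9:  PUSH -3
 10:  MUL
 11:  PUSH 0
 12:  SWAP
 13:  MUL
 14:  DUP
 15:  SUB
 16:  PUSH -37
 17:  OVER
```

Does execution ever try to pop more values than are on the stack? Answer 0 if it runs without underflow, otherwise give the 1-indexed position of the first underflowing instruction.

PUSH -7 → -7
POP     → (empty)
DUP  — needs 1 operand, stack has 0 → underflow

3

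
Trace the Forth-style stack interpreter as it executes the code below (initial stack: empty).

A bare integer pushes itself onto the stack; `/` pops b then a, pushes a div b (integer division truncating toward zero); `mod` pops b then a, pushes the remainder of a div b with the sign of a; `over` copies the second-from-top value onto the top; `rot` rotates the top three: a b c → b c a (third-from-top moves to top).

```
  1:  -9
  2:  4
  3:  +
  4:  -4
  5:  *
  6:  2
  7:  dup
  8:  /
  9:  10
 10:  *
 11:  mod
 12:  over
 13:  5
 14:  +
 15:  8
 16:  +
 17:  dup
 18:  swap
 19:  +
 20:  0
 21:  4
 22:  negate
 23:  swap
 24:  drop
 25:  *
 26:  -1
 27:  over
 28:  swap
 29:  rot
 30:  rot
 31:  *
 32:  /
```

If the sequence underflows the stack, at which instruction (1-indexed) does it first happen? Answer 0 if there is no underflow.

12

-9  -> [-9]
4   -> [-9, 4]
+   -> [-5]
-4  -> [-5, -4]
*   -> [20]
2   -> [20, 2]
dup -> [20, 2, 2]
/   -> [20, 1]
10  -> [20, 1, 10]
*   -> [20, 10]
mod -> [0]
over  — needs 2 operands, stack has 1 → underflow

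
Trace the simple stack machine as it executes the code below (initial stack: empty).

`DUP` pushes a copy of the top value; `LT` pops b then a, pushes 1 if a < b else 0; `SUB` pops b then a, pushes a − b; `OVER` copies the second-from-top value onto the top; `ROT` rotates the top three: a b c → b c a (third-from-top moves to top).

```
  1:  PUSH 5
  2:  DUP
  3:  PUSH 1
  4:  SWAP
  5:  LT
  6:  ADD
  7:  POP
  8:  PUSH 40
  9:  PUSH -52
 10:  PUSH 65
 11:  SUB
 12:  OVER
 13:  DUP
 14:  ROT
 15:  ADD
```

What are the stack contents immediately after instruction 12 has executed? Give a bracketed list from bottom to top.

PUSH 5    5
DUP       5 5
PUSH 1    5 5 1
SWAP      5 1 5
LT        5 1
ADD       6
POP       (empty)
PUSH 40   40
PUSH -52  40 -52
PUSH 65   40 -52 65
SUB       40 -117
OVER      40 -117 40

[40, -117, 40]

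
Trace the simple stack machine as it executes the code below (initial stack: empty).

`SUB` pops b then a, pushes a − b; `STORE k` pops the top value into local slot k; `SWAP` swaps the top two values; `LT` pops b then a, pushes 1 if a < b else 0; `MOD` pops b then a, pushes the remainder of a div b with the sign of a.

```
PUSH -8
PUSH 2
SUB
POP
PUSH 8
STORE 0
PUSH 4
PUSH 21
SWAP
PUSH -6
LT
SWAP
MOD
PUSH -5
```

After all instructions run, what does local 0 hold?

8

PUSH -8  -8
PUSH 2   -8 2
SUB      -10
POP      (empty)
PUSH 8   8
STORE 0  (empty)
PUSH 4   4
PUSH 21  4 21
SWAP     21 4
PUSH -6  21 4 -6
LT       21 0
SWAP     0 21
MOD      0
PUSH -5  0 -5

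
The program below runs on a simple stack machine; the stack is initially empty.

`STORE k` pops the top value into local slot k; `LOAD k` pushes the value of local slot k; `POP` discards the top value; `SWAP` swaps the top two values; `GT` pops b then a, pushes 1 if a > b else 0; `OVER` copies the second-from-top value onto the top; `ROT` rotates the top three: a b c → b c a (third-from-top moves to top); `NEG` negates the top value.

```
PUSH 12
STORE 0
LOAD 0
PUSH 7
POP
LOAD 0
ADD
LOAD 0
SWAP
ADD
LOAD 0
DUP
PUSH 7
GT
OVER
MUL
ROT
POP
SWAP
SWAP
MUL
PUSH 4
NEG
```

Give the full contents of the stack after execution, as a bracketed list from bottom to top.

PUSH 12 -> 12
STORE 0 -> (empty)
LOAD 0  -> 12
PUSH 7  -> 12 7
POP     -> 12
LOAD 0  -> 12 12
ADD     -> 24
LOAD 0  -> 24 12
SWAP    -> 12 24
ADD     -> 36
LOAD 0  -> 36 12
DUP     -> 36 12 12
PUSH 7  -> 36 12 12 7
GT      -> 36 12 1
OVER    -> 36 12 1 12
MUL     -> 36 12 12
ROT     -> 12 12 36
POP     -> 12 12
SWAP    -> 12 12
SWAP    -> 12 12
MUL     -> 144
PUSH 4  -> 144 4
NEG     -> 144 -4

[144, -4]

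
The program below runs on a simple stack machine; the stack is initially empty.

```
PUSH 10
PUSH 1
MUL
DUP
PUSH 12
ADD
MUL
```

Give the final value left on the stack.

220

PUSH 10  [10]
PUSH 1   [10, 1]
MUL      [10]
DUP      [10, 10]
PUSH 12  [10, 10, 12]
ADD      [10, 22]
MUL      [220]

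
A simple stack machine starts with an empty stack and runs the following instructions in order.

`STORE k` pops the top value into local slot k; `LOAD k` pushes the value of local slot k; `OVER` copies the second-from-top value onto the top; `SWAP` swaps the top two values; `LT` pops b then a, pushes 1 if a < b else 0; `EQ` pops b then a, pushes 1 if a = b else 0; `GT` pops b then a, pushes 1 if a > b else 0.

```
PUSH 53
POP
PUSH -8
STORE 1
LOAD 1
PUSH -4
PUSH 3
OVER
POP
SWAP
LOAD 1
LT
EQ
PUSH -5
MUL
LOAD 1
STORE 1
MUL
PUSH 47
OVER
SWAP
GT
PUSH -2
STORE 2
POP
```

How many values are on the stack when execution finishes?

PUSH 53 : 53
POP     : (empty)
PUSH -8 : -8
STORE 1 : (empty)
LOAD 1  : -8
PUSH -4 : -8 -4
PUSH 3  : -8 -4 3
OVER    : -8 -4 3 -4
POP     : -8 -4 3
SWAP    : -8 3 -4
LOAD 1  : -8 3 -4 -8
LT      : -8 3 0
EQ      : -8 0
PUSH -5 : -8 0 -5
MUL     : -8 0
LOAD 1  : -8 0 -8
STORE 1 : -8 0
MUL     : 0
PUSH 47 : 0 47
OVER    : 0 47 0
SWAP    : 0 0 47
GT      : 0 0
PUSH -2 : 0 0 -2
STORE 2 : 0 0
POP     : 0

1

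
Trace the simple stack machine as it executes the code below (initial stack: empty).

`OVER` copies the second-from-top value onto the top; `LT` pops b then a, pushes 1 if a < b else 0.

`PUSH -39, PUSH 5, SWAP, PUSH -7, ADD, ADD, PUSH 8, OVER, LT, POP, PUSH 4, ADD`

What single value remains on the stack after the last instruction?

PUSH -39 -> [-39]
PUSH 5   -> [-39, 5]
SWAP     -> [5, -39]
PUSH -7  -> [5, -39, -7]
ADD      -> [5, -46]
ADD      -> [-41]
PUSH 8   -> [-41, 8]
OVER     -> [-41, 8, -41]
LT       -> [-41, 0]
POP      -> [-41]
PUSH 4   -> [-41, 4]
ADD      -> [-37]

-37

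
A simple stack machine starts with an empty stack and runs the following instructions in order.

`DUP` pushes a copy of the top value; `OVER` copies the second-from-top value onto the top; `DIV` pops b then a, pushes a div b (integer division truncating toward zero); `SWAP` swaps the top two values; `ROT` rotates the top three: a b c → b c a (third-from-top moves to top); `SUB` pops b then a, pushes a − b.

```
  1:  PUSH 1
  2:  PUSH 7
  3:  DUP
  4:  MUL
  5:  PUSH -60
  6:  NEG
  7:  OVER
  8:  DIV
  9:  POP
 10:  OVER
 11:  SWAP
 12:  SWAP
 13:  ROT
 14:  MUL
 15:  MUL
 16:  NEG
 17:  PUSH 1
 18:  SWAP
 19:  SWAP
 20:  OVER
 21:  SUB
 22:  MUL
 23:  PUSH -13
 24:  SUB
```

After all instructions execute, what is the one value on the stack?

-2437

PUSH 1   -> 1
PUSH 7   -> 1 7
DUP      -> 1 7 7
MUL      -> 1 49
PUSH -60 -> 1 49 -60
NEG      -> 1 49 60
OVER     -> 1 49 60 49
DIV      -> 1 49 1
POP      -> 1 49
OVER     -> 1 49 1
SWAP     -> 1 1 49
SWAP     -> 1 49 1
ROT      -> 49 1 1
MUL      -> 49 1
MUL      -> 49
NEG      -> -49
PUSH 1   -> -49 1
SWAP     -> 1 -49
SWAP     -> -49 1
OVER     -> -49 1 -49
SUB      -> -49 50
MUL      -> -2450
PUSH -13 -> -2450 -13
SUB      -> -2437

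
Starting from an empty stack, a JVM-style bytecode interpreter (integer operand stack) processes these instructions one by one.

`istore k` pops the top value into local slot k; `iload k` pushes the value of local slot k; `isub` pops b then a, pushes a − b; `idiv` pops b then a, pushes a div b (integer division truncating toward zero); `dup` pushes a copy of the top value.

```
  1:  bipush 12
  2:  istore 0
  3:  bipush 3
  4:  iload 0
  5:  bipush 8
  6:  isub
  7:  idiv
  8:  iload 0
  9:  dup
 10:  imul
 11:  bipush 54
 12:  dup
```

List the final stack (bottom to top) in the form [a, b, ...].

[0, 144, 54, 54]

bipush 12 → 12
istore 0  → (empty)
bipush 3  → 3
iload 0   → 3 12
bipush 8  → 3 12 8
isub      → 3 4
idiv      → 0
iload 0   → 0 12
dup       → 0 12 12
imul      → 0 144
bipush 54 → 0 144 54
dup       → 0 144 54 54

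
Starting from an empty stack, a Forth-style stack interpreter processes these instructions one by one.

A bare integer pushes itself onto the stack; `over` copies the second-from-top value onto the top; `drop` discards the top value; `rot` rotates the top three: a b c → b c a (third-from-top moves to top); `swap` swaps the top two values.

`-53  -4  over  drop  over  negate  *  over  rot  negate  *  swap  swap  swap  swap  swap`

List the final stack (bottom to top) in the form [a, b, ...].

-53    : [-53]
-4     : [-53, -4]
over   : [-53, -4, -53]
drop   : [-53, -4]
over   : [-53, -4, -53]
negate : [-53, -4, 53]
*      : [-53, -212]
over   : [-53, -212, -53]
rot    : [-212, -53, -53]
negate : [-212, -53, 53]
*      : [-212, -2809]
swap   : [-2809, -212]
swap   : [-212, -2809]
swap   : [-2809, -212]
swap   : [-212, -2809]
swap   : [-2809, -212]

[-2809, -212]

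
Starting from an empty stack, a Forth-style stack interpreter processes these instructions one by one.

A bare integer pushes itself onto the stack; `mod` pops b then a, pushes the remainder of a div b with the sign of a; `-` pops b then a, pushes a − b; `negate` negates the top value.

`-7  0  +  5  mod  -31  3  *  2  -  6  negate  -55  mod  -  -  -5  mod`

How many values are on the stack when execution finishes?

-7     : [-7]
0      : [-7, 0]
+      : [-7]
5      : [-7, 5]
mod    : [-2]
-31    : [-2, -31]
3      : [-2, -31, 3]
*      : [-2, -93]
2      : [-2, -93, 2]
-      : [-2, -95]
6      : [-2, -95, 6]
negate : [-2, -95, -6]
-55    : [-2, -95, -6, -55]
mod    : [-2, -95, -6]
-      : [-2, -89]
-      : [87]
-5     : [87, -5]
mod    : [2]

1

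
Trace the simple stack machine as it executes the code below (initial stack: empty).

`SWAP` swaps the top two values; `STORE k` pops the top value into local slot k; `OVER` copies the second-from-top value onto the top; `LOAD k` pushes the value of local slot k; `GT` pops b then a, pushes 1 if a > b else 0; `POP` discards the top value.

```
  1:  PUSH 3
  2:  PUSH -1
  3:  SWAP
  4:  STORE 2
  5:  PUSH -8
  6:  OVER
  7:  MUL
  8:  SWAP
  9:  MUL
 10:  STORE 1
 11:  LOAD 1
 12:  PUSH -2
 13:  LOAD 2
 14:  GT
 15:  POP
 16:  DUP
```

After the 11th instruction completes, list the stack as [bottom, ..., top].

[-8]

PUSH 3   [3]
PUSH -1  [3, -1]
SWAP     [-1, 3]
STORE 2  [-1]
PUSH -8  [-1, -8]
OVER     [-1, -8, -1]
MUL      [-1, 8]
SWAP     [8, -1]
MUL      [-8]
STORE 1  []
LOAD 1   [-8]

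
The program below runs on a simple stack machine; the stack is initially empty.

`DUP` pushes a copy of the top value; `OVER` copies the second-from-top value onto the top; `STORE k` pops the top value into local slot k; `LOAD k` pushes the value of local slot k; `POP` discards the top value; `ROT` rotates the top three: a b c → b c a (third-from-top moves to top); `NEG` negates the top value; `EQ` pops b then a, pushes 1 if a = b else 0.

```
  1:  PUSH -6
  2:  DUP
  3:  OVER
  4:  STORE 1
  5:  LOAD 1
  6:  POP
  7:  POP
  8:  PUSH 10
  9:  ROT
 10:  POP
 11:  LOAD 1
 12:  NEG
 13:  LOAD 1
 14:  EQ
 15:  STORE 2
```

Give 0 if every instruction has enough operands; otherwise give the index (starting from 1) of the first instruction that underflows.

9

PUSH -6 -> [-6]
DUP     -> [-6, -6]
OVER    -> [-6, -6, -6]
STORE 1 -> [-6, -6]
LOAD 1  -> [-6, -6, -6]
POP     -> [-6, -6]
POP     -> [-6]
PUSH 10 -> [-6, 10]
ROT  — needs 3 operands, stack has 2 → underflow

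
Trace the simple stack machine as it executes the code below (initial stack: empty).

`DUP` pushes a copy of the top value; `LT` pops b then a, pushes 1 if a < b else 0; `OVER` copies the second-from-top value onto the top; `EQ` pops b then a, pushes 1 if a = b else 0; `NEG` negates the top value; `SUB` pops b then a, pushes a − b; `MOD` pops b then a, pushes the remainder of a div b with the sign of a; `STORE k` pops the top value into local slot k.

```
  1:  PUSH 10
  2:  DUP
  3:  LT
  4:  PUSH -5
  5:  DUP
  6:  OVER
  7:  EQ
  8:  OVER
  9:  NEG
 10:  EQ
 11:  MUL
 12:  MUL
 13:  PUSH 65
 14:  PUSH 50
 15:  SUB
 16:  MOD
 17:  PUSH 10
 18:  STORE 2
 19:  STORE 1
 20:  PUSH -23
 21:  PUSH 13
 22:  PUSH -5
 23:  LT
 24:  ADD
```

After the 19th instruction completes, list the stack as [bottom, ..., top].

[]

PUSH 10 -> [10]
DUP     -> [10, 10]
LT      -> [0]
PUSH -5 -> [0, -5]
DUP     -> [0, -5, -5]
OVER    -> [0, -5, -5, -5]
EQ      -> [0, -5, 1]
OVER    -> [0, -5, 1, -5]
NEG     -> [0, -5, 1, 5]
EQ      -> [0, -5, 0]
MUL     -> [0, 0]
MUL     -> [0]
PUSH 65 -> [0, 65]
PUSH 50 -> [0, 65, 50]
SUB     -> [0, 15]
MOD     -> [0]
PUSH 10 -> [0, 10]
STORE 2 -> [0]
STORE 1 -> []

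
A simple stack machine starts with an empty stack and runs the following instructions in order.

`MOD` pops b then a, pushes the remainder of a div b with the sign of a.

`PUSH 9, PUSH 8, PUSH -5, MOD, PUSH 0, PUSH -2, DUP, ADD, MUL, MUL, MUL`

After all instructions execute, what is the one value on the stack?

0

PUSH 9  : [9]
PUSH 8  : [9, 8]
PUSH -5 : [9, 8, -5]
MOD     : [9, 3]
PUSH 0  : [9, 3, 0]
PUSH -2 : [9, 3, 0, -2]
DUP     : [9, 3, 0, -2, -2]
ADD     : [9, 3, 0, -4]
MUL     : [9, 3, 0]
MUL     : [9, 0]
MUL     : [0]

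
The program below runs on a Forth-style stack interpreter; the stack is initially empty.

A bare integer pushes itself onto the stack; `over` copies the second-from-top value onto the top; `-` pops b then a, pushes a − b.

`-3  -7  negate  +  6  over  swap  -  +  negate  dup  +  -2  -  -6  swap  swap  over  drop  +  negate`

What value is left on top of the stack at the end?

-3     : -3
-7     : -3 -7
negate : -3 7
+      : 4
6      : 4 6
over   : 4 6 4
swap   : 4 4 6
-      : 4 -2
+      : 2
negate : -2
dup    : -2 -2
+      : -4
-2     : -4 -2
-      : -2
-6     : -2 -6
swap   : -6 -2
swap   : -2 -6
over   : -2 -6 -2
drop   : -2 -6
+      : -8
negate : 8

8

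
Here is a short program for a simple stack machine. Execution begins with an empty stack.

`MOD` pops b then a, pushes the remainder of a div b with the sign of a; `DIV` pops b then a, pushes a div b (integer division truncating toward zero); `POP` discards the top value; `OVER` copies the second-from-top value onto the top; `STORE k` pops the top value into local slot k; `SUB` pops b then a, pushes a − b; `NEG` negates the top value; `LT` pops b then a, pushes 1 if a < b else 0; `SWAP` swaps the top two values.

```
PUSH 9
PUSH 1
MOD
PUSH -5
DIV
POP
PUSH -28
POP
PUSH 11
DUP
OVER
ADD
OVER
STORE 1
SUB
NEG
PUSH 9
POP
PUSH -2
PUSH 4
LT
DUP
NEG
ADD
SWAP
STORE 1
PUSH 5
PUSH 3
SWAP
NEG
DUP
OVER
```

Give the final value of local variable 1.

11

PUSH 9   -> 9
PUSH 1   -> 9 1
MOD      -> 0
PUSH -5  -> 0 -5
DIV      -> 0
POP      -> (empty)
PUSH -28 -> -28
POP      -> (empty)
PUSH 11  -> 11
DUP      -> 11 11
OVER     -> 11 11 11
ADD      -> 11 22
OVER     -> 11 22 11
STORE 1  -> 11 22
SUB      -> -11
NEG      -> 11
PUSH 9   -> 11 9
POP      -> 11
PUSH -2  -> 11 -2
PUSH 4   -> 11 -2 4
LT       -> 11 1
DUP      -> 11 1 1
NEG      -> 11 1 -1
ADD      -> 11 0
SWAP     -> 0 11
STORE 1  -> 0
PUSH 5   -> 0 5
PUSH 3   -> 0 5 3
SWAP     -> 0 3 5
NEG      -> 0 3 -5
DUP      -> 0 3 -5 -5
OVER     -> 0 3 -5 -5 -5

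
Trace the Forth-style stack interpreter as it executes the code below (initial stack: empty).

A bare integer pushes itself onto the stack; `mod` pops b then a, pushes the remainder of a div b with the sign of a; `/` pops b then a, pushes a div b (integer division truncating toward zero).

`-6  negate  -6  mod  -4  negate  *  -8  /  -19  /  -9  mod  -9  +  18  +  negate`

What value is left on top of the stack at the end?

-6     : -6
negate : 6
-6     : 6 -6
mod    : 0
-4     : 0 -4
negate : 0 4
*      : 0
-8     : 0 -8
/      : 0
-19    : 0 -19
/      : 0
-9     : 0 -9
mod    : 0
-9     : 0 -9
+      : -9
18     : -9 18
+      : 9
negate : -9

-9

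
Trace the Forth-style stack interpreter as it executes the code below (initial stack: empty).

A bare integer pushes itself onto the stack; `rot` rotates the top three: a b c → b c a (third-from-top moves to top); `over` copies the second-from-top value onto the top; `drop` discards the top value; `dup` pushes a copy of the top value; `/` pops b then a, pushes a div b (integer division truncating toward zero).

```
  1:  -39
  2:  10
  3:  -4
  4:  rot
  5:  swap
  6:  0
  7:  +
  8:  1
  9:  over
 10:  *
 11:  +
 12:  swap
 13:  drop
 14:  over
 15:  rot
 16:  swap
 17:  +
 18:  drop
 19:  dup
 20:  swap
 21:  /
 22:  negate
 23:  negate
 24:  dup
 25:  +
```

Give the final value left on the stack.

-39    -> [-39]
10     -> [-39, 10]
-4     -> [-39, 10, -4]
rot    -> [10, -4, -39]
swap   -> [10, -39, -4]
0      -> [10, -39, -4, 0]
+      -> [10, -39, -4]
1      -> [10, -39, -4, 1]
over   -> [10, -39, -4, 1, -4]
*      -> [10, -39, -4, -4]
+      -> [10, -39, -8]
swap   -> [10, -8, -39]
drop   -> [10, -8]
over   -> [10, -8, 10]
rot    -> [-8, 10, 10]
swap   -> [-8, 10, 10]
+      -> [-8, 20]
drop   -> [-8]
dup    -> [-8, -8]
swap   -> [-8, -8]
/      -> [1]
negate -> [-1]
negate -> [1]
dup    -> [1, 1]
+      -> [2]

2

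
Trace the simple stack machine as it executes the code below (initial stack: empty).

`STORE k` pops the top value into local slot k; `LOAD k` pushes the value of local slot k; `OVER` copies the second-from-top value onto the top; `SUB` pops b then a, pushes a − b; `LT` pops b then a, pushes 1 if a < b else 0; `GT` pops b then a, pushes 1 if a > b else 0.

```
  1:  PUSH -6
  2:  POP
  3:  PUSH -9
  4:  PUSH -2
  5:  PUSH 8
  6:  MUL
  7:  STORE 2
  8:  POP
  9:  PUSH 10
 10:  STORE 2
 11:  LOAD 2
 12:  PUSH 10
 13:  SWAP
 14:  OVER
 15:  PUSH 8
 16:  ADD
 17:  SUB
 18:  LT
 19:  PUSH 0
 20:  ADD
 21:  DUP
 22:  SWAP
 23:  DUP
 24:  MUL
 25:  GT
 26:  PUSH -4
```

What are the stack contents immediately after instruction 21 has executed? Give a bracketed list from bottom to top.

[0, 0]

PUSH -6 : -6
POP     : (empty)
PUSH -9 : -9
PUSH -2 : -9 -2
PUSH 8  : -9 -2 8
MUL     : -9 -16
STORE 2 : -9
POP     : (empty)
PUSH 10 : 10
STORE 2 : (empty)
LOAD 2  : 10
PUSH 10 : 10 10
SWAP    : 10 10
OVER    : 10 10 10
PUSH 8  : 10 10 10 8
ADD     : 10 10 18
SUB     : 10 -8
LT      : 0
PUSH 0  : 0 0
ADD     : 0
DUP     : 0 0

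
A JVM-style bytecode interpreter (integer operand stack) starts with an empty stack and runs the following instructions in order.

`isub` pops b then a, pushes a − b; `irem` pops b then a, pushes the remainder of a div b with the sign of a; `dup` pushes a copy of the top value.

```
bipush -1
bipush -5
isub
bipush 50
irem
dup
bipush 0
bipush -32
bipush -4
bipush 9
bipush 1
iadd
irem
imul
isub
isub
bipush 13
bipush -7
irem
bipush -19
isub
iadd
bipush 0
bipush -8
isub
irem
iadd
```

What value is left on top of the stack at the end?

bipush -1   -1
bipush -5   -1 -5
isub        4
bipush 50   4 50
irem        4
dup         4 4
bipush 0    4 4 0
bipush -32  4 4 0 -32
bipush -4   4 4 0 -32 -4
bipush 9    4 4 0 -32 -4 9
bipush 1    4 4 0 -32 -4 9 1
iadd        4 4 0 -32 -4 10
irem        4 4 0 -32 -4
imul        4 4 0 128
isub        4 4 -128
isub        4 132
bipush 13   4 132 13
bipush -7   4 132 13 -7
irem        4 132 6
bipush -19  4 132 6 -19
isub        4 132 25
iadd        4 157
bipush 0    4 157 0
bipush -8   4 157 0 -8
isub        4 157 8
irem        4 5
iadd        9

9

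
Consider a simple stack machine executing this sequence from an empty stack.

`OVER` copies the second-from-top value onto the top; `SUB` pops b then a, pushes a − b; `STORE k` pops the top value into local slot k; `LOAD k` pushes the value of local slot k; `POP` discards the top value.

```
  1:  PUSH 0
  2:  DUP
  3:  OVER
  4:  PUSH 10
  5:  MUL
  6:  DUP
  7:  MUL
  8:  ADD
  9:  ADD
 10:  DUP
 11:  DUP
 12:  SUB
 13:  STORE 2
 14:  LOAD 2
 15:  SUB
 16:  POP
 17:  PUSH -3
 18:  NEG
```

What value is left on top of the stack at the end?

PUSH 0   0
DUP      0 0
OVER     0 0 0
PUSH 10  0 0 0 10
MUL      0 0 0
DUP      0 0 0 0
MUL      0 0 0
ADD      0 0
ADD      0
DUP      0 0
DUP      0 0 0
SUB      0 0
STORE 2  0
LOAD 2   0 0
SUB      0
POP      (empty)
PUSH -3  -3
NEG      3

3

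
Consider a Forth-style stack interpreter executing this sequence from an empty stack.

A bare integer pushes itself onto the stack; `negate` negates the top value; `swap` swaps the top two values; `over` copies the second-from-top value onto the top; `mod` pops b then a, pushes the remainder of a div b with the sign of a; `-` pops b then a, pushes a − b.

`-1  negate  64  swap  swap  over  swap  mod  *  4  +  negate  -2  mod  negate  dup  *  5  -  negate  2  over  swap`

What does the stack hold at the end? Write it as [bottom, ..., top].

[4, 4, 2]

-1     → -1
negate → 1
64     → 1 64
swap   → 64 1
swap   → 1 64
over   → 1 64 1
swap   → 1 1 64
mod    → 1 1
*      → 1
4      → 1 4
+      → 5
negate → -5
-2     → -5 -2
mod    → -1
negate → 1
dup    → 1 1
*      → 1
5      → 1 5
-      → -4
negate → 4
2      → 4 2
over   → 4 2 4
swap   → 4 4 2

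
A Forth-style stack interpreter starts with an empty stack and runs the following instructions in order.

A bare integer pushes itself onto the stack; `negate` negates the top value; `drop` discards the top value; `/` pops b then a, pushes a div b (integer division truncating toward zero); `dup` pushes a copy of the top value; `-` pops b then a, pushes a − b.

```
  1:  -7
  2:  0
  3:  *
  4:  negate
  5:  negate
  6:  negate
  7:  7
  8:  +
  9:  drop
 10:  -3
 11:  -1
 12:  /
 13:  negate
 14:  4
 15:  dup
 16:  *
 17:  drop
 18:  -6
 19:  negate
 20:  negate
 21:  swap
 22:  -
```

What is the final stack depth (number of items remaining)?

-7      -7
0       -7 0
*       0
negate  0
negate  0
negate  0
7       0 7
+       7
drop    (empty)
-3      -3
-1      -3 -1
/       3
negate  -3
4       -3 4
dup     -3 4 4
*       -3 16
drop    -3
-6      -3 -6
negate  -3 6
negate  -3 -6
swap    -6 -3
-       -3

1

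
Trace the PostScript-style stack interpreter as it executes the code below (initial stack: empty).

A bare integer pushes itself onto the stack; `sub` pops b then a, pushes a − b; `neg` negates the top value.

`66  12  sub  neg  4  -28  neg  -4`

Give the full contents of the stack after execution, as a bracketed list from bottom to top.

[-54, 4, 28, -4]

66   66
12   66 12
sub  54
neg  -54
4    -54 4
-28  -54 4 -28
neg  -54 4 28
-4   -54 4 28 -4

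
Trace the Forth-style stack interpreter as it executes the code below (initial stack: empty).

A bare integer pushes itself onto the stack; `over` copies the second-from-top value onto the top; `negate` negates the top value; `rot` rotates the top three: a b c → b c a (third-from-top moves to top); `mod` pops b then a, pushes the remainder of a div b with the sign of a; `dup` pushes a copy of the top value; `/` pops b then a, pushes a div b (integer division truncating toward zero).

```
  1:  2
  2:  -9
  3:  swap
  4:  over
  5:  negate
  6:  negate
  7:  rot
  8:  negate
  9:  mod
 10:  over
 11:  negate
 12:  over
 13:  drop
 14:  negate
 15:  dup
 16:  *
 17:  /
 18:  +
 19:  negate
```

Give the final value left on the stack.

2      → 2
-9     → 2 -9
swap   → -9 2
over   → -9 2 -9
negate → -9 2 9
negate → -9 2 -9
rot    → 2 -9 -9
negate → 2 -9 9
mod    → 2 0
over   → 2 0 2
negate → 2 0 -2
over   → 2 0 -2 0
drop   → 2 0 -2
negate → 2 0 2
dup    → 2 0 2 2
*      → 2 0 4
/      → 2 0
+      → 2
negate → -2

-2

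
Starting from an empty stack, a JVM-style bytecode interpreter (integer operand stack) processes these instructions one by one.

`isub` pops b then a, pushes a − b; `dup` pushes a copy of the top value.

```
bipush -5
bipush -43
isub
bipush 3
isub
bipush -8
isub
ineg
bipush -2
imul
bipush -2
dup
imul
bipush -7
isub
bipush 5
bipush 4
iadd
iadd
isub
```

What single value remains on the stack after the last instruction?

66

bipush -5  -> [-5]
bipush -43 -> [-5, -43]
isub       -> [38]
bipush 3   -> [38, 3]
isub       -> [35]
bipush -8  -> [35, -8]
isub       -> [43]
ineg       -> [-43]
bipush -2  -> [-43, -2]
imul       -> [86]
bipush -2  -> [86, -2]
dup        -> [86, -2, -2]
imul       -> [86, 4]
bipush -7  -> [86, 4, -7]
isub       -> [86, 11]
bipush 5   -> [86, 11, 5]
bipush 4   -> [86, 11, 5, 4]
iadd       -> [86, 11, 9]
iadd       -> [86, 20]
isub       -> [66]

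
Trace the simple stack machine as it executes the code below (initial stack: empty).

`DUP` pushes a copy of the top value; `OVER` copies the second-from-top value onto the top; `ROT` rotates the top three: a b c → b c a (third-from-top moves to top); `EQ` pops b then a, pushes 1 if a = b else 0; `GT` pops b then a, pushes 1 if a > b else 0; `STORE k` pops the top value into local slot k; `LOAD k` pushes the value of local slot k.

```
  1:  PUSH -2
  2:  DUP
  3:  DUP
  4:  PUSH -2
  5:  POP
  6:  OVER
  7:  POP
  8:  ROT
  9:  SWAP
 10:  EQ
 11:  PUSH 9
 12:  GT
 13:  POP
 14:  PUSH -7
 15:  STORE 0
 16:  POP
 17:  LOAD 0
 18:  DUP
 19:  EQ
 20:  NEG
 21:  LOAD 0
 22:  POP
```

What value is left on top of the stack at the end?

PUSH -2  -2
DUP      -2 -2
DUP      -2 -2 -2
PUSH -2  -2 -2 -2 -2
POP      -2 -2 -2
OVER     -2 -2 -2 -2
POP      -2 -2 -2
ROT      -2 -2 -2
SWAP     -2 -2 -2
EQ       -2 1
PUSH 9   -2 1 9
GT       -2 0
POP      -2
PUSH -7  -2 -7
STORE 0  -2
POP      (empty)
LOAD 0   -7
DUP      -7 -7
EQ       1
NEG      -1
LOAD 0   -1 -7
POP      -1

-1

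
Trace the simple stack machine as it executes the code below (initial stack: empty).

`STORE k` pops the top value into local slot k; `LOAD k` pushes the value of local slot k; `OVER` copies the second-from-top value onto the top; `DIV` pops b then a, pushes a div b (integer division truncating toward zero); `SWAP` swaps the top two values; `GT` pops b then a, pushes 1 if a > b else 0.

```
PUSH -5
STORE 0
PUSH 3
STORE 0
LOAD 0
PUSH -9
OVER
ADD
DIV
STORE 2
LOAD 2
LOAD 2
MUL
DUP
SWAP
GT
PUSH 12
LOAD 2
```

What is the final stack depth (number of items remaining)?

3

PUSH -5  -5
STORE 0  (empty)
PUSH 3   3
STORE 0  (empty)
LOAD 0   3
PUSH -9  3 -9
OVER     3 -9 3
ADD      3 -6
DIV      0
STORE 2  (empty)
LOAD 2   0
LOAD 2   0 0
MUL      0
DUP      0 0
SWAP     0 0
GT       0
PUSH 12  0 12
LOAD 2   0 12 0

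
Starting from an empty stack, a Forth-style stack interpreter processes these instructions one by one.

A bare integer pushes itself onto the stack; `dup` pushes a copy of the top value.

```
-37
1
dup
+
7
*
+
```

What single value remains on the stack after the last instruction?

-23

-37 -> [-37]
1   -> [-37, 1]
dup -> [-37, 1, 1]
+   -> [-37, 2]
7   -> [-37, 2, 7]
*   -> [-37, 14]
+   -> [-23]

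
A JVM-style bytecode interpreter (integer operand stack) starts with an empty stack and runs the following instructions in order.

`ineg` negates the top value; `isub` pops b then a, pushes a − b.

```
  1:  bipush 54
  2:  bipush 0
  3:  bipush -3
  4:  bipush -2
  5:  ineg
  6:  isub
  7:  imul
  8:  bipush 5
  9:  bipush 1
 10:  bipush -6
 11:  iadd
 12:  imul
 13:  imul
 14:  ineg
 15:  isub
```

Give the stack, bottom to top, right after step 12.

[54, 0, -25]

bipush 54 -> 54
bipush 0  -> 54 0
bipush -3 -> 54 0 -3
bipush -2 -> 54 0 -3 -2
ineg      -> 54 0 -3 2
isub      -> 54 0 -5
imul      -> 54 0
bipush 5  -> 54 0 5
bipush 1  -> 54 0 5 1
bipush -6 -> 54 0 5 1 -6
iadd      -> 54 0 5 -5
imul      -> 54 0 -25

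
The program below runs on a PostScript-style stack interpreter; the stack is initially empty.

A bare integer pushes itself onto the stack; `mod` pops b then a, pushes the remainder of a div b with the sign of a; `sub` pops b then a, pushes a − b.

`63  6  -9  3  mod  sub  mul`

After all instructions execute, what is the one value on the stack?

63  : [63]
6   : [63, 6]
-9  : [63, 6, -9]
3   : [63, 6, -9, 3]
mod : [63, 6, 0]
sub : [63, 6]
mul : [378]

378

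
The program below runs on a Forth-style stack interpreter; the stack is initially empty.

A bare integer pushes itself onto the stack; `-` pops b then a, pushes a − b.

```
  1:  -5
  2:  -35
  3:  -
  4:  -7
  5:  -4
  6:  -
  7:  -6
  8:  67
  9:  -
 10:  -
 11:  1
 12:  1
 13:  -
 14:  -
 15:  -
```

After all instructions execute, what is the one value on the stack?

-5  → -5
-35 → -5 -35
-   → 30
-7  → 30 -7
-4  → 30 -7 -4
-   → 30 -3
-6  → 30 -3 -6
67  → 30 -3 -6 67
-   → 30 -3 -73
-   → 30 70
1   → 30 70 1
1   → 30 70 1 1
-   → 30 70 0
-   → 30 70
-   → -40

-40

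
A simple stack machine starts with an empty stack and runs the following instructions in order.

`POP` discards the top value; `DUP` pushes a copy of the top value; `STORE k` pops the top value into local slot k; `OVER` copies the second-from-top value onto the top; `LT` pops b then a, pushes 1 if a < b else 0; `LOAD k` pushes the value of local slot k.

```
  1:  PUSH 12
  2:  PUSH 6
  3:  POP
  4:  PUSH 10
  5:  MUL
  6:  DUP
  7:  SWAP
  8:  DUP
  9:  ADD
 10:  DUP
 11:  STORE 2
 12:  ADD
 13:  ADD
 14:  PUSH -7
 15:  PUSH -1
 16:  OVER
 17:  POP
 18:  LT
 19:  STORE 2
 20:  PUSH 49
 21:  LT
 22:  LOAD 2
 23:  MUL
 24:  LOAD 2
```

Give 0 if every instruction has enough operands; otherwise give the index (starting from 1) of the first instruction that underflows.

13

PUSH 12 → 12
PUSH 6  → 12 6
POP     → 12
PUSH 10 → 12 10
MUL     → 120
DUP     → 120 120
SWAP    → 120 120
DUP     → 120 120 120
ADD     → 120 240
DUP     → 120 240 240
STORE 2 → 120 240
ADD     → 360
ADD  — needs 2 operands, stack has 1 → underflow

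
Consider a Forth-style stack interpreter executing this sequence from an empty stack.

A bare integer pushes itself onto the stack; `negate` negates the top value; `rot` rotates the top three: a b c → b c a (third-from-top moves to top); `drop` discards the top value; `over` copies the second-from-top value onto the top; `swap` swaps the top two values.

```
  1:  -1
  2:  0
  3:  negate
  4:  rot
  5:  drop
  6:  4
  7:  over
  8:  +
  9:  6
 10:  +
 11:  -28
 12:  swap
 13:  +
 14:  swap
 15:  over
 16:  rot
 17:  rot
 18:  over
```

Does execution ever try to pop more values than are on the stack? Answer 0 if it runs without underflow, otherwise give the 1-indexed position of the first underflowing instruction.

4

-1      [-1]
0       [-1, 0]
negate  [-1, 0]
rot  — needs 3 operands, stack has 2 → underflow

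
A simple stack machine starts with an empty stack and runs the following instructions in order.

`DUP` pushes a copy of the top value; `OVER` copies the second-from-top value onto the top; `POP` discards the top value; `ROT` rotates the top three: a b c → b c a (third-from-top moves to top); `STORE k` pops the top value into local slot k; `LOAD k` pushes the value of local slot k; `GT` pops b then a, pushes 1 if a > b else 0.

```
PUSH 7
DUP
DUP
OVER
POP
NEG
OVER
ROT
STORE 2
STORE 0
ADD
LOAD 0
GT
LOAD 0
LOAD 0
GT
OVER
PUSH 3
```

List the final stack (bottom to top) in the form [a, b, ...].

[0, 0, 0, 3]

PUSH 7  → [7]
DUP     → [7, 7]
DUP     → [7, 7, 7]
OVER    → [7, 7, 7, 7]
POP     → [7, 7, 7]
NEG     → [7, 7, -7]
OVER    → [7, 7, -7, 7]
ROT     → [7, -7, 7, 7]
STORE 2 → [7, -7, 7]
STORE 0 → [7, -7]
ADD     → [0]
LOAD 0  → [0, 7]
GT      → [0]
LOAD 0  → [0, 7]
LOAD 0  → [0, 7, 7]
GT      → [0, 0]
OVER    → [0, 0, 0]
PUSH 3  → [0, 0, 0, 3]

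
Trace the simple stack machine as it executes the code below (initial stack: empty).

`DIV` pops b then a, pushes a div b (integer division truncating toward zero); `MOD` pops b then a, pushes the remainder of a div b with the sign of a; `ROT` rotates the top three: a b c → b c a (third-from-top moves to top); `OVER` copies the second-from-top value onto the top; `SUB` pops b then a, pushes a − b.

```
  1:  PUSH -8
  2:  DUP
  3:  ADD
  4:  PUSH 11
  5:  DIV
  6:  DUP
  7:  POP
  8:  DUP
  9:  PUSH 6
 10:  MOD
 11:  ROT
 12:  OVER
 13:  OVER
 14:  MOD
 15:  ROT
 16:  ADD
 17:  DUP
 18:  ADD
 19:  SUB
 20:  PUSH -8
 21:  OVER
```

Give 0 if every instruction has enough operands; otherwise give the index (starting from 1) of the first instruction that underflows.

PUSH -8 → -8
DUP     → -8 -8
ADD     → -16
PUSH 11 → -16 11
DIV     → -1
DUP     → -1 -1
POP     → -1
DUP     → -1 -1
PUSH 6  → -1 -1 6
MOD     → -1 -1
ROT  — needs 3 operands, stack has 2 → underflow

11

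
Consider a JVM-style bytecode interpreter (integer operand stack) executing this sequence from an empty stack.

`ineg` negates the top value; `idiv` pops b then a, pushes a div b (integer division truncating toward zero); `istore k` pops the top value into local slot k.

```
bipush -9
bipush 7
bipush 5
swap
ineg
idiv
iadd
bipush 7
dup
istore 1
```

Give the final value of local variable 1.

bipush -9 → [-9]
bipush 7  → [-9, 7]
bipush 5  → [-9, 7, 5]
swap      → [-9, 5, 7]
ineg      → [-9, 5, -7]
idiv      → [-9, 0]
iadd      → [-9]
bipush 7  → [-9, 7]
dup       → [-9, 7, 7]
istore 1  → [-9, 7]

7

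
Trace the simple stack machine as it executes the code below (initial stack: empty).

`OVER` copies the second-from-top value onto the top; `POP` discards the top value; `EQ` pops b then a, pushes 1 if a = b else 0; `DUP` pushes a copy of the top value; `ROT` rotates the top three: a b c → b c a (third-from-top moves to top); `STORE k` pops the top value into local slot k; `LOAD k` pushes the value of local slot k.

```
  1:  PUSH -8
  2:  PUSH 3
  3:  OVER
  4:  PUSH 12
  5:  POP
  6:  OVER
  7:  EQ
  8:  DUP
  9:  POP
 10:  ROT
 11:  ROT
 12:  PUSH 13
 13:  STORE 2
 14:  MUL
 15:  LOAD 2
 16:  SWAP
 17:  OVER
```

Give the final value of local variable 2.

13

PUSH -8 → -8
PUSH 3  → -8 3
OVER    → -8 3 -8
PUSH 12 → -8 3 -8 12
POP     → -8 3 -8
OVER    → -8 3 -8 3
EQ      → -8 3 0
DUP     → -8 3 0 0
POP     → -8 3 0
ROT     → 3 0 -8
ROT     → 0 -8 3
PUSH 13 → 0 -8 3 13
STORE 2 → 0 -8 3
MUL     → 0 -24
LOAD 2  → 0 -24 13
SWAP    → 0 13 -24
OVER    → 0 13 -24 13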